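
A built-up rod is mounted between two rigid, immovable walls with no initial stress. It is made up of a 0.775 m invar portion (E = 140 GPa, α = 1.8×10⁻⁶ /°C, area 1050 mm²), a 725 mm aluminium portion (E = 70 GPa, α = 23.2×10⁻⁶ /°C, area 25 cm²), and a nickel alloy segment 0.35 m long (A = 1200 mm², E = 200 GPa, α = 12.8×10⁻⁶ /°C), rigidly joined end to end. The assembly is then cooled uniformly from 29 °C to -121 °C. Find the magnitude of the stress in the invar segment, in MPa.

σ ≈ 298 MPa (tensile)

With the walls removed the bar would change length by δ_free = Σ αᵢΔT Lᵢ = 1.8×10⁻⁶×150×775 + 23.2×10⁻⁶×150×725 + 12.8×10⁻⁶×150×350 = 3.404 mm.
Since the ends are fixed, an axial force P builds up, equal in every segment, with P · Σ Lᵢ/(AᵢEᵢ) = δ_free.
The series flexibility is Σ Lᵢ/(AᵢEᵢ) = 775/(1050×140×10³) + 725/(2500×70×10³) + 350/(1200×200×10³) = 1.087×10⁻⁵ mm/N.
So P = 3.404 / 1.087×10⁻⁵ = 313.1 kN, tensile.
σ_{invar} = P / A = 313100 / 1050 = 298.2 MPa.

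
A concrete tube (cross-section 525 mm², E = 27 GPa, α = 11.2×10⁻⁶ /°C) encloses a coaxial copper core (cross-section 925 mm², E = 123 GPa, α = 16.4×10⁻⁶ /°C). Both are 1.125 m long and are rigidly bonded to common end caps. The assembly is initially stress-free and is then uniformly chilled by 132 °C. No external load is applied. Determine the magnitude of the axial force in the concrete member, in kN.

Both members must finish at the same length. With the larger α, the copper tends to over-contract; the plates restrain it, putting the copper in tension and the concrete in compression. With no external load the two internal forces are equal and opposite, magnitude P.
Setting the final lengths equal and cancelling L: (α₁ − α₂)ΔT = P/(A₁E₁) + P/(A₂E₂).
|α₁ − α₂|·ΔT = 5.2×10⁻⁶ × 132 = 0.0006864.
1/(A₁E₁) + 1/(A₂E₂) = 1/(525×27×10³) + 1/(925×123×10³) = 7.934×10⁻⁸ N⁻¹.
P = 0.0006864 / 7.934×10⁻⁸ = 8652 N = 8.652 kN.

P ≈ 8.65 kN (compressive in the concrete)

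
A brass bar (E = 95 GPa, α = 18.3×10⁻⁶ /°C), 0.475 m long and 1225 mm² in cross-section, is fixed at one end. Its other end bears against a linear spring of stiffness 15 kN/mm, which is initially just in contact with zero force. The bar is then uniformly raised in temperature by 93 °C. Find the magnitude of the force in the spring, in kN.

If the spring were absent the bar would lengthen by αΔT L = 18.3×10⁻⁶ × 93 × 475 = 0.8084 mm.
Let P be the compressive force at the spring. The bar shortens elastically by PL/(AE) and the spring compresses by P/k; together these equal δ_free.
P [ L/(AE) + 1/k ] = δ_free → P [ 475/(1225×95×10³) + 1/(15×10³) ] = 0.8084.
P = 0.8084 / 7.075×10⁻⁵ = 11430 N.

P ≈ 11.4 kN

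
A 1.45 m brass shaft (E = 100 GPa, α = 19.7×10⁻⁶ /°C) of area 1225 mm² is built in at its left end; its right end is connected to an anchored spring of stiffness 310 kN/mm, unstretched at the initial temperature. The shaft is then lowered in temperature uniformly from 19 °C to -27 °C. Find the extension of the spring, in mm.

δ ≈ 0.281 mm

Free thermal contraction: δ_free = αΔT L = 19.7×10⁻⁶ × 46 × 1450 = 1.314 mm.
With a force P in the spring, the elastic change of the shaft is PL/(AE) and that of the spring is P/k; compatibility requires their sum to equal δ_free.
P [ L/(AE) + 1/k ] = δ_free → P [ 1450/(1225×100×10³) + 1/(310×10³) ] = 1.314.
P = 1.314 / 1.506×10⁻⁵ = 87240 N.
Spring extension = P/k = 87240/(310×10³) = 0.2814 mm.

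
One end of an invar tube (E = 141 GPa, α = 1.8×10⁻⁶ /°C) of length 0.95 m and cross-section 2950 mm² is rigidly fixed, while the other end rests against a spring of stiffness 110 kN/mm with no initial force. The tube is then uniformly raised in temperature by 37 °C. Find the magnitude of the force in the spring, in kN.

Free thermal expansion: δ_free = αΔT L = 1.8×10⁻⁶ × 37 × 950 = 0.06327 mm.
With a force P in the spring, the elastic change of the tube is PL/(AE) and that of the spring is P/k; compatibility requires their sum to equal δ_free.
So P = δ_free / [L/(AE) + 1/k] = 0.06327 / [ 950/(2950×141×10³) + 1/(110×10³) ].
P = 0.06327 / 1.137×10⁻⁵ = 5562 N.

P ≈ 5.56 kN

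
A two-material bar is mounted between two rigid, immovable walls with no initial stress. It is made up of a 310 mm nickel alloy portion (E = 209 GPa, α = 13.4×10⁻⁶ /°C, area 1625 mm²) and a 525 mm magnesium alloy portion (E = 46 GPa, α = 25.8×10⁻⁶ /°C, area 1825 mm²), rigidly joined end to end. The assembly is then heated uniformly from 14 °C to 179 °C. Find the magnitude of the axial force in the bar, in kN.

P ≈ 407 kN (compressive)

With the walls removed the bar would change length by δ_free = Σ αᵢΔT Lᵢ = 13.4×10⁻⁶×165×310 + 25.8×10⁻⁶×165×525 = 2.92 mm.
The rigid supports impose zero overall length change; the single axial force P common to all segments must satisfy P Σ Lᵢ/(AᵢEᵢ) = δ_free.
The series flexibility is Σ Lᵢ/(AᵢEᵢ) = 310/(1625×209×10³) + 525/(1825×46×10³) = 7.166×10⁻⁶ mm/N.
P = 2.92 / 7.166×10⁻⁶ = 407500 N = 407.5 kN, compressive.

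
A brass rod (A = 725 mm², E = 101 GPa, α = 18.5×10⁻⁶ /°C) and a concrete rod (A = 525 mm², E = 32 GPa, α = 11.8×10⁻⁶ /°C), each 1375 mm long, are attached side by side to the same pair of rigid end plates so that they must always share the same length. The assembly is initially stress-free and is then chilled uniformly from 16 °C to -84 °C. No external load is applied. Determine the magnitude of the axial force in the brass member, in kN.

Equilibrium of a rigid end plate with no external load gives equal and opposite internal forces ±P in the two members. Since α_{brass} > α_{concrete}, cooling drives the brass into tension and the concrete into compression.
Equating the net (thermal + elastic) strains gives |α₁ − α₂|·ΔT = P·[1/(A₁E₁) + 1/(A₂E₂)].
|α₁ − α₂|·ΔT = 6.7×10⁻⁶ × 100 = 0.00067.
1/(A₁E₁) + 1/(A₂E₂) = 1/(725×101×10³) + 1/(525×32×10³) = 7.318×10⁻⁸ N⁻¹.
So P = 0.00067 / 7.318×10⁻⁸ = 9.155 kN.

P ≈ 9.16 kN (tensile in the brass)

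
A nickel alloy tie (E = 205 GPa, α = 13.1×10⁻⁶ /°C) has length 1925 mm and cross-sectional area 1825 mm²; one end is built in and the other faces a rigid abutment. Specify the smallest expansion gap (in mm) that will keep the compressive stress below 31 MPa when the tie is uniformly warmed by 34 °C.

g ≈ 0.566 mm

With no wall the tie would lengthen by αΔT L = 13.1×10⁻⁶ × 34 × 1925 = 0.8574 mm.
At the allowable stress the elastic shortening the wall may impose is σL/E = 31 × 1925 / (205×10³) = 0.2911 mm.
The gap must absorb the remainder: g_min = 0.8574 − 0.2911 = 0.5663 mm.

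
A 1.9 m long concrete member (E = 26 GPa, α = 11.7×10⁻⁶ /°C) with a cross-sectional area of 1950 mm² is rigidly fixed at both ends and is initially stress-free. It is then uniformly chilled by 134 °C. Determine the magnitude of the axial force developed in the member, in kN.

The ends cannot move, so σ = EαΔT = 26×10³ × 11.7×10⁻⁶ × 134 = 40.76 MPa.
Then P = σA = 40.76 × 1950 mm² = 79.49 kN, tensile.

P ≈ 79.5 kN (tensile)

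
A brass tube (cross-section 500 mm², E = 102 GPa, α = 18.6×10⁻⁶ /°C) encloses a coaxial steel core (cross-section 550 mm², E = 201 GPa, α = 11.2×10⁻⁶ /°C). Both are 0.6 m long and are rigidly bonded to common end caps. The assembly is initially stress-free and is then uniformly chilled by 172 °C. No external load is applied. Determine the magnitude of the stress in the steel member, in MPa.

σ ≈ 80.8 MPa (compressive)

Both members must finish at the same length. With the larger α, the brass tends to over-contract; the plates restrain it, putting the brass in tension and the steel in compression. With no external load the two internal forces are equal and opposite, magnitude P.
Setting the final lengths equal and cancelling L: (α₁ − α₂)ΔT = P/(A₁E₁) + P/(A₂E₂).
|α₁ − α₂|·ΔT = 7.4×10⁻⁶ × 172 = 0.001273.
1/(A₁E₁) + 1/(A₂E₂) = 1/(500×102×10³) + 1/(550×201×10³) = 2.865×10⁻⁸ N⁻¹.
P = 0.001273 / 2.865×10⁻⁸ = 44420 N = 44.42 kN.
σ_{steel} = P/A₂ = 44420/550 = 80.76 MPa, compressive.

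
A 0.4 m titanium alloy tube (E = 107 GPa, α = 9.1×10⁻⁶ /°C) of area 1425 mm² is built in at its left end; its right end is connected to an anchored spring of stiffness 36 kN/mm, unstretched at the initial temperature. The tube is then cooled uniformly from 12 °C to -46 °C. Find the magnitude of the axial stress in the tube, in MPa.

Free thermal contraction: δ_free = αΔT L = 9.1×10⁻⁶ × 58 × 400 = 0.2111 mm.
With a force P in the spring, the elastic change of the tube is PL/(AE) and that of the spring is P/k; compatibility requires their sum to equal δ_free.
So P = δ_free / [L/(AE) + 1/k] = 0.2111 / [ 400/(1425×107×10³) + 1/(36×10³) ].
P = 0.2111 / 3.04×10⁻⁵ = 6944 N.
σ = P/A = 6944/1425 = 4.873 MPa.

σ ≈ 4.87 MPa (tensile)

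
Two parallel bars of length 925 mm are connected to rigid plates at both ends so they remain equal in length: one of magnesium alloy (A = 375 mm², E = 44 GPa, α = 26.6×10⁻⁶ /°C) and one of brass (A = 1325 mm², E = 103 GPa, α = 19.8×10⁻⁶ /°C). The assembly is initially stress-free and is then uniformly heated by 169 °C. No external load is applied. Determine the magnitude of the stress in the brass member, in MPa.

σ ≈ 12.8 MPa (tensile)

The magnesium alloy has the larger α, so on heating it would change length more than the brass if both were free. The rigid plates force a common final length, so the magnesium alloy is put into compression and the brass into tension, with equal and opposite forces P (no external load).
Setting the final lengths equal and cancelling L: (α₁ − α₂)ΔT = P/(A₁E₁) + P/(A₂E₂).
|α₁ − α₂|·ΔT = 6.8×10⁻⁶ × 169 = 0.001149.
1/(A₁E₁) + 1/(A₂E₂) = 1/(375×44×10³) + 1/(1325×103×10³) = 6.793×10⁻⁸ N⁻¹.
P = 0.001149 / 6.793×10⁻⁸ = 16920 N = 16.92 kN.
σ_{brass} = P/A₂ = 16920/1325 = 12.77 MPa, tensile.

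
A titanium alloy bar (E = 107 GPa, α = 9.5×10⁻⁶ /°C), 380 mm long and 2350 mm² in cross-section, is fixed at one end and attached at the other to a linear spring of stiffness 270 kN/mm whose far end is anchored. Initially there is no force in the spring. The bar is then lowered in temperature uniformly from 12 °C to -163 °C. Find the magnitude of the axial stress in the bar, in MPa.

σ ≈ 51.5 MPa (tensile)

If the spring were absent the bar would shorten by αΔT L = 9.5×10⁻⁶ × 175 × 380 = 0.6317 mm.
With a force P in the spring, the elastic change of the bar is PL/(AE) and that of the spring is P/k; compatibility requires their sum to equal δ_free.
So P = δ_free / [L/(AE) + 1/k] = 0.6317 / [ 380/(2350×107×10³) + 1/(270×10³) ].
P = 0.6317 / 5.215×10⁻⁶ = 121100 N.
σ = P/A = 121100/2350 = 51.55 MPa.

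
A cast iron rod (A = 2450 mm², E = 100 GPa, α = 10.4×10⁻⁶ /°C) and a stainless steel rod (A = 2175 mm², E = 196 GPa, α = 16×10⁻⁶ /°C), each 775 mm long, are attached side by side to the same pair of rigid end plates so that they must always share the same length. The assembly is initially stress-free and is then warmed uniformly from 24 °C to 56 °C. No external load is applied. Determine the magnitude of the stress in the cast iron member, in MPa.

The stainless steel has the larger α, so on heating it would change length more than the cast iron if both were free. The rigid plates force a common final length, so the stainless steel is put into compression and the cast iron into tension, with equal and opposite forces P (no external load).
Compatibility of the two members (thermal + elastic change equal): (α₁ − α₂)ΔT = P·[1/(A₁E₁) + 1/(A₂E₂)].
|α₁ − α₂|·ΔT = 5.6×10⁻⁶ × 32 = 0.0001792.
1/(A₁E₁) + 1/(A₂E₂) = 1/(2450×100×10³) + 1/(2175×196×10³) = 6.427×10⁻⁹ N⁻¹.
So P = 0.0001792 / 6.427×10⁻⁹ = 27.88 kN.
σ_{cast iron} = P/A₁ = 27880/2450 = 11.38 MPa, tensile.

σ ≈ 11.4 MPa (tensile)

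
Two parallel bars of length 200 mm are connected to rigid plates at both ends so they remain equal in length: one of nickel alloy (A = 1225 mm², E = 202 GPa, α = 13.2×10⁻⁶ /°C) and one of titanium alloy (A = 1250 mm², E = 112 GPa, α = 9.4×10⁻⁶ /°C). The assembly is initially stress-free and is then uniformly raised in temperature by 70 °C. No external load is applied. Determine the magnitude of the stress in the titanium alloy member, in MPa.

σ ≈ 19 MPa (tensile)

The nickel alloy has the larger α, so on heating it would change length more than the titanium alloy if both were free. The rigid plates force a common final length, so the nickel alloy is put into compression and the titanium alloy into tension, with equal and opposite forces P (no external load).
Equating the net (thermal + elastic) strains gives |α₁ − α₂|·ΔT = P·[1/(A₁E₁) + 1/(A₂E₂)].
|α₁ − α₂|·ΔT = 3.8×10⁻⁶ × 70 = 0.000266.
1/(A₁E₁) + 1/(A₂E₂) = 1/(1225×202×10³) + 1/(1250×112×10³) = 1.118×10⁻⁸ N⁻¹.
P = 0.000266 / 1.118×10⁻⁸ = 23780 N = 23.78 kN.
σ_{titanium alloy} = P/A₂ = 23780/1250 = 19.03 MPa, tensile.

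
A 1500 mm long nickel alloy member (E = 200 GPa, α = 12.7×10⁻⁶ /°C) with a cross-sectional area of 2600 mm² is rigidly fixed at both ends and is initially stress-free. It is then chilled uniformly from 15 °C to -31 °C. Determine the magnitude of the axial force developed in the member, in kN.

The ends cannot move, so σ = EαΔT = 200×10³ × 12.7×10⁻⁶ × 46 = 116.8 MPa.
P = AEαΔT = 2600 × 200×10³ × 12.7×10⁻⁶ × 46 = 303.8 kN (tensile).

P ≈ 304 kN (tensile)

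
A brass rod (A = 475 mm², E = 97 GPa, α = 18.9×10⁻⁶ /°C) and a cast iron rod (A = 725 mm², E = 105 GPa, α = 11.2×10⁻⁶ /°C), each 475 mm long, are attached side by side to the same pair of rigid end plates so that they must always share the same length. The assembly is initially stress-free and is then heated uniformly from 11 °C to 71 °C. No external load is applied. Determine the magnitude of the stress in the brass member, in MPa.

Both members must finish at the same length. With the larger α, the brass tends to over-expand; the plates restrain it, putting the brass in compression and the cast iron in tension. With no external load the two internal forces are equal and opposite, magnitude P.
Equating the net (thermal + elastic) strains gives |α₁ − α₂|·ΔT = P·[1/(A₁E₁) + 1/(A₂E₂)].
|α₁ − α₂|·ΔT = 7.7×10⁻⁶ × 60 = 0.000462.
1/(A₁E₁) + 1/(A₂E₂) = 1/(475×97×10³) + 1/(725×105×10³) = 3.484×10⁻⁸ N⁻¹.
P = 0.000462 / 3.484×10⁻⁸ = 13260 N = 13.26 kN.
σ_{brass} = P/A₁ = 13260/475 = 27.92 MPa, compressive.

σ ≈ 27.9 MPa (compressive)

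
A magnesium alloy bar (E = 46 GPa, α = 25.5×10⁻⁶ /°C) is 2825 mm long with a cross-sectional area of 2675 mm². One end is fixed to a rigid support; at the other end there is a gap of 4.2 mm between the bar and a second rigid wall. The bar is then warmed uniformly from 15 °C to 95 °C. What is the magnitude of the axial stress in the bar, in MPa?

If the wall were absent the bar would grow by αΔT L = 25.5×10⁻⁶ × 80 × 2825 = 5.763 mm.
After closing the 4.2 mm clearance, 5.763 − 4.2 = 1.563 mm of expansion remains to be suppressed by the wall.
That suppressed elongation corresponds to σ = E·Δ/L = 46×10³ × 1.563/2825 = 25.45 MPa.

σ ≈ 25.5 MPa (compressive)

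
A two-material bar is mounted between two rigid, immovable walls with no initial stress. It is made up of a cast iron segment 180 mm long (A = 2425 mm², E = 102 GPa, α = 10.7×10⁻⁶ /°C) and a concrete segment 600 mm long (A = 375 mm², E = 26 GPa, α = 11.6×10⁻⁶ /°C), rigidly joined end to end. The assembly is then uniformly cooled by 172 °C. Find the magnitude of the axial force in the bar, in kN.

If the supports were absent, the total length change would be Σ αᵢΔT Lᵢ = 10.7×10⁻⁶×172×180 + 11.6×10⁻⁶×172×600 = 1.528 mm.
The walls prevent any net length change, so an axial force P (same in every segment) develops. Compatibility: P · Σ Lᵢ/(AᵢEᵢ) = δ_free.
The series flexibility is Σ Lᵢ/(AᵢEᵢ) = 180/(2425×102×10³) + 600/(375×26×10³) = 6.227×10⁻⁵ mm/N.
So P = 1.528 / 6.227×10⁻⁵ = 24.55 kN, tensile.

P ≈ 24.5 kN (tensile)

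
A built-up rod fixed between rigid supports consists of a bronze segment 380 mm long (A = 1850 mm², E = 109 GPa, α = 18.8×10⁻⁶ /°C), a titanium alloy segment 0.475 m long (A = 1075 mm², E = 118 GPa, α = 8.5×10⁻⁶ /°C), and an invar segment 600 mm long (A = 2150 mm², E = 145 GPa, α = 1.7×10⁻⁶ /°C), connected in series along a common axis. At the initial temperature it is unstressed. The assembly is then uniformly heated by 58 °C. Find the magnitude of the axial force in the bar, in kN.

Free thermal expansion of the whole bar: Σ αᵢΔT Lᵢ = 18.8×10⁻⁶×58×380 + 8.5×10⁻⁶×58×475 + 1.7×10⁻⁶×58×600 = 0.7077 mm.
Since the ends are fixed, an axial force P builds up, equal in every segment, with P · Σ Lᵢ/(AᵢEᵢ) = δ_free.
Σ Lᵢ/(AᵢEᵢ) = 380/(1850×109×10³) + 475/(1075×118×10³) + 600/(2150×145×10³) = 7.554×10⁻⁶ mm/N.
So P = 0.7077 / 7.554×10⁻⁶ = 93.69 kN, compressive.

P ≈ 93.7 kN (compressive)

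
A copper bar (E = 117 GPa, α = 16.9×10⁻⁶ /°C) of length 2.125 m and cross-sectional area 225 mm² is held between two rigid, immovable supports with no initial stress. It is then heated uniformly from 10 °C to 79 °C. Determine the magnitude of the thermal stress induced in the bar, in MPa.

Because both ends are immovable the net strain is zero, and the suppressed thermal strain is αΔT = 16.9×10⁻⁶ × 69 = 1166.1×10⁻⁶.
Hence σ = E·αΔT = 117×10³ × 1166.1×10⁻⁶ = 136.4 MPa, compressive.

σ ≈ 136 MPa (compressive)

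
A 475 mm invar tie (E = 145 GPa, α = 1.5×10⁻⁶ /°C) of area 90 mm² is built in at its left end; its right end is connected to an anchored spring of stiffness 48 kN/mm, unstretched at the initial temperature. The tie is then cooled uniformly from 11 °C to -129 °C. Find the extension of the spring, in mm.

If the spring were absent the tie would shorten by αΔT L = 1.5×10⁻⁶ × 140 × 475 = 0.09975 mm.
With a force P in the spring, the elastic change of the tie is PL/(AE) and that of the spring is P/k; compatibility requires their sum to equal δ_free.
P [ L/(AE) + 1/k ] = δ_free → P [ 475/(90×145×10³) + 1/(48×10³) ] = 0.09975.
P = 0.09975 / 5.723×10⁻⁵ = 1743 N.
Spring extension = P/k = 1743/(48×10³) = 0.03631 mm.

δ ≈ 0.0363 mm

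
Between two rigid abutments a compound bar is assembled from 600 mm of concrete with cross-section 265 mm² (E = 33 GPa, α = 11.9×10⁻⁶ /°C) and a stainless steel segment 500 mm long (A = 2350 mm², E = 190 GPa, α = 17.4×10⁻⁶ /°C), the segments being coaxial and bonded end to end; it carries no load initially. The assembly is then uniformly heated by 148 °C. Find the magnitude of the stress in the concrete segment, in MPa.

σ ≈ 127 MPa (compressive)

If the supports were absent, the total length change would be Σ αᵢΔT Lᵢ = 11.9×10⁻⁶×148×600 + 17.4×10⁻⁶×148×500 = 2.344 mm.
Since the ends are fixed, an axial force P builds up, equal in every segment, with P · Σ Lᵢ/(AᵢEᵢ) = δ_free.
The series flexibility is Σ Lᵢ/(AᵢEᵢ) = 600/(265×33×10³) + 500/(2350×190×10³) = 6.973×10⁻⁵ mm/N.
So P = 2.344 / 6.973×10⁻⁵ = 33.62 kN, compressive.
σ_{concrete} = P / A = 33620 / 265 = 126.9 MPa.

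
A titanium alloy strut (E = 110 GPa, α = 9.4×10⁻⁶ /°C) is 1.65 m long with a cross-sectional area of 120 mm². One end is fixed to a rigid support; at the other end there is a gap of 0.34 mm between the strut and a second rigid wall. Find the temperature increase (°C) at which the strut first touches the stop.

ΔT ≈ 21.9 °C

The gap closes when αΔT L = 0.34 mm, since the strut is still unstressed at that instant.
So ΔT = g/(αL) = 0.34/(9.4×10⁻⁶ × 1650) = 21.92 °C.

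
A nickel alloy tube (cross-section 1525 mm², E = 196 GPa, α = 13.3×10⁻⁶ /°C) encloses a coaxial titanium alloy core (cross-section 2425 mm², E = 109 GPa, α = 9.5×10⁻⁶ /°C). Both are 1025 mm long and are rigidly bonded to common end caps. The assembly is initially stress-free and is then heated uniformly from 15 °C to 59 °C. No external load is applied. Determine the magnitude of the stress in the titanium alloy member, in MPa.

Equilibrium of a rigid end plate with no external load gives equal and opposite internal forces ±P in the two members. Since α_{nickel alloy} > α_{titanium alloy}, heating drives the nickel alloy into compression and the titanium alloy into tension.
Equating the net (thermal + elastic) strains gives |α₁ − α₂|·ΔT = P·[1/(A₁E₁) + 1/(A₂E₂)].
|α₁ − α₂|·ΔT = 3.8×10⁻⁶ × 44 = 0.0001672.
1/(A₁E₁) + 1/(A₂E₂) = 1/(1525×196×10³) + 1/(2425×109×10³) = 7.129×10⁻⁹ N⁻¹.
P = 0.0001672 / 7.129×10⁻⁹ = 23450 N = 23.45 kN.
σ_{titanium alloy} = P/A₂ = 23450/2425 = 9.672 MPa, tensile.

σ ≈ 9.67 MPa (tensile)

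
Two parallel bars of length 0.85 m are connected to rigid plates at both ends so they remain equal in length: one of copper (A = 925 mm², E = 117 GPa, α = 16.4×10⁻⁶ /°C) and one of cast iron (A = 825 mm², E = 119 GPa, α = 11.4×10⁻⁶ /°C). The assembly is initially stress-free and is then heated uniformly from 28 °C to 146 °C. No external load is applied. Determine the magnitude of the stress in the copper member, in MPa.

σ ≈ 32.8 MPa (compressive)

Both members must finish at the same length. With the larger α, the copper tends to over-expand; the plates restrain it, putting the copper in compression and the cast iron in tension. With no external load the two internal forces are equal and opposite, magnitude P.
Setting the final lengths equal and cancelling L: (α₁ − α₂)ΔT = P/(A₁E₁) + P/(A₂E₂).
|α₁ − α₂|·ΔT = 5×10⁻⁶ × 118 = 0.00059.
1/(A₁E₁) + 1/(A₂E₂) = 1/(925×117×10³) + 1/(825×119×10³) = 1.943×10⁻⁸ N⁻¹.
So P = 0.00059 / 1.943×10⁻⁸ = 30.37 kN.
σ_{copper} = P/A₁ = 30370/925 = 32.83 MPa, compressive.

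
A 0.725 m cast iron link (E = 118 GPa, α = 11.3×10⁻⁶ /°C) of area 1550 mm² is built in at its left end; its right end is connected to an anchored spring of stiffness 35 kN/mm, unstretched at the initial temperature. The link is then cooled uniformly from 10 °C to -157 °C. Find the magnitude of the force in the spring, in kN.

P ≈ 42.1 kN

If the spring were absent the link would shorten by αΔT L = 11.3×10⁻⁶ × 167 × 725 = 1.368 mm.
With a force P in the spring, the elastic change of the link is PL/(AE) and that of the spring is P/k; compatibility requires their sum to equal δ_free.
P [ L/(AE) + 1/k ] = δ_free → P [ 725/(1550×118×10³) + 1/(35×10³) ] = 1.368.
P = 1.368 / 3.254×10⁻⁵ = 42050 N.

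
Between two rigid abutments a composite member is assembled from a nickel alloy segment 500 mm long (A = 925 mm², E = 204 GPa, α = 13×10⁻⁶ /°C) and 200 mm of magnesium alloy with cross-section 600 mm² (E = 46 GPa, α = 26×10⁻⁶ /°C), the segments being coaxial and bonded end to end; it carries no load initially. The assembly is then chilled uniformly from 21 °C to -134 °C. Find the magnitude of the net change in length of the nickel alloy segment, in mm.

With the walls removed the bar would change length by δ_free = Σ αᵢΔT Lᵢ = 13×10⁻⁶×155×500 + 26×10⁻⁶×155×200 = 1.813 mm.
The rigid supports impose zero overall length change; the single axial force P common to all segments must satisfy P Σ Lᵢ/(AᵢEᵢ) = δ_free.
The series flexibility is Σ Lᵢ/(AᵢEᵢ) = 500/(925×204×10³) + 200/(600×46×10³) = 9.896×10⁻⁶ mm/N.
So P = 1.813 / 9.896×10⁻⁶ = 183.3 kN, tensile.
For the nickel alloy segment, free thermal change = 13×10⁻⁶×155×500 = 1.007 mm and elastic change from P = 183300×500/(925×204×10³) = 0.4856 mm; these oppose, so the net change is 0.522 mm (segment shortens).

|ΔL| ≈ 0.522 mm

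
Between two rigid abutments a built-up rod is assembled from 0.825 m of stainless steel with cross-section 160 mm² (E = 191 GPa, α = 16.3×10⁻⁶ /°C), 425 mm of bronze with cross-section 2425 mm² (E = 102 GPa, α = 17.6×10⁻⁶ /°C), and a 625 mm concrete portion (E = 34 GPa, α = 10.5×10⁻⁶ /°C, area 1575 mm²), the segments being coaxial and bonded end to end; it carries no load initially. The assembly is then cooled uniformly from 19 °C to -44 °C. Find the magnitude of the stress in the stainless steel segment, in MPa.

σ ≈ 268 MPa (tensile)

Free thermal contraction of the whole bar: Σ αᵢΔT Lᵢ = 16.3×10⁻⁶×63×825 + 17.6×10⁻⁶×63×425 + 10.5×10⁻⁶×63×625 = 1.732 mm.
The rigid supports impose zero overall length change; the single axial force P common to all segments must satisfy P Σ Lᵢ/(AᵢEᵢ) = δ_free.
The series flexibility is Σ Lᵢ/(AᵢEᵢ) = 825/(160×191×10³) + 425/(2425×102×10³) + 625/(1575×34×10³) = 4.039×10⁻⁵ mm/N.
So P = 1.732 / 4.039×10⁻⁵ = 42.88 kN, tensile.
σ_{stainless steel} = P / A = 42880 / 160 = 268 MPa.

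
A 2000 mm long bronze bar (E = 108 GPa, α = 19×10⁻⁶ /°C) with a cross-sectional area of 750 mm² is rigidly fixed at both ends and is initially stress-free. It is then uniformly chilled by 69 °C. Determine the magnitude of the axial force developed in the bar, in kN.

The ends cannot move, so σ = EαΔT = 108×10³ × 19×10⁻⁶ × 69 = 141.6 MPa.
Axial force P = σA = 141.6 × 750 = 106200 N = 106.2 kN, tensile.

P ≈ 106 kN (tensile)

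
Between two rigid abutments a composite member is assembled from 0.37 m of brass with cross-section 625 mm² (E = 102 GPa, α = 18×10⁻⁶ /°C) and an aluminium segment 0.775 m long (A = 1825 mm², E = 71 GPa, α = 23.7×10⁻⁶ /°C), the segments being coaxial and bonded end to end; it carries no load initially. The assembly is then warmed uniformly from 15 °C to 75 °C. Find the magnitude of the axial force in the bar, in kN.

With the walls removed the bar would change length by δ_free = Σ αᵢΔT Lᵢ = 18×10⁻⁶×60×370 + 23.7×10⁻⁶×60×775 = 1.502 mm.
The walls prevent any net length change, so an axial force P (same in every segment) develops. Compatibility: P · Σ Lᵢ/(AᵢEᵢ) = δ_free.
Σ Lᵢ/(AᵢEᵢ) = 370/(625×102×10³) + 775/(1825×71×10³) = 1.179×10⁻⁵ mm/N.
So P = 1.502 / 1.179×10⁻⁵ = 127.4 kN, compressive.

P ≈ 127 kN (compressive)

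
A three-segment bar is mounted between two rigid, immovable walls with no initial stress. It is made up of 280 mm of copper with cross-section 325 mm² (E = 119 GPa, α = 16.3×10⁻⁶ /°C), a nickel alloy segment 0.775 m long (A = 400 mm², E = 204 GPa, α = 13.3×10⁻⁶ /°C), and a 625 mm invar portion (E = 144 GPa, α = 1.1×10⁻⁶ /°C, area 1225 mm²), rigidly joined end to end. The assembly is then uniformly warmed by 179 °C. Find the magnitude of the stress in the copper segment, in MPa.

σ ≈ 423 MPa (compressive)

If the supports were absent, the total length change would be Σ αᵢΔT Lᵢ = 16.3×10⁻⁶×179×280 + 13.3×10⁻⁶×179×775 + 1.1×10⁻⁶×179×625 = 2.785 mm.
The rigid supports impose zero overall length change; the single axial force P common to all segments must satisfy P Σ Lᵢ/(AᵢEᵢ) = δ_free.
The series flexibility is Σ Lᵢ/(AᵢEᵢ) = 280/(325×119×10³) + 775/(400×204×10³) + 625/(1225×144×10³) = 2.028×10⁻⁵ mm/N.
P = 2.785 / 2.028×10⁻⁵ = 137300 N = 137.3 kN, compressive.
σ_{copper} = P / A = 137300 / 325 = 422.5 MPa.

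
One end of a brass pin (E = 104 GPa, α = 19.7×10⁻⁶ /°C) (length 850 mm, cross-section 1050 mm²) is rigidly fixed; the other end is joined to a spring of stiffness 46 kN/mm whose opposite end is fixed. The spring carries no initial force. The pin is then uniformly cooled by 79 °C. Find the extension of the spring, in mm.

δ ≈ 0.974 mm

The unrestrained thermal change is αΔT L = 19.7×10⁻⁶ × 79 × 850 = 1.323 mm.
With a force P in the spring, the elastic change of the pin is PL/(AE) and that of the spring is P/k; compatibility requires their sum to equal δ_free.
P [ L/(AE) + 1/k ] = δ_free → P [ 850/(1050×104×10³) + 1/(46×10³) ] = 1.323.
P = 1.323 / 2.952×10⁻⁵ = 44810 N.
Spring extension = P/k = 44810/(46×10³) = 0.9741 mm.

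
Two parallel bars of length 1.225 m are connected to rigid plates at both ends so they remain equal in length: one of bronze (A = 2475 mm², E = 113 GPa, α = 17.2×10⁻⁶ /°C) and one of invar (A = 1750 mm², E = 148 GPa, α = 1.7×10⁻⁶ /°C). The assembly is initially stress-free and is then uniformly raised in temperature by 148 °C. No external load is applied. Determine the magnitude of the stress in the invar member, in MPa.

σ ≈ 176 MPa (tensile)

The bronze has the larger α, so on heating it would change length more than the invar if both were free. The rigid plates force a common final length, so the bronze is put into compression and the invar into tension, with equal and opposite forces P (no external load).
Compatibility of the two members (thermal + elastic change equal): (α₁ − α₂)ΔT = P·[1/(A₁E₁) + 1/(A₂E₂)].
|α₁ − α₂|·ΔT = 15.5×10⁻⁶ × 148 = 0.002294.
1/(A₁E₁) + 1/(A₂E₂) = 1/(2475×113×10³) + 1/(1750×148×10³) = 7.437×10⁻⁹ N⁻¹.
P = 0.002294 / 7.437×10⁻⁹ = 308500 N = 308.5 kN.
σ_{invar} = P/A₂ = 308500/1750 = 176.3 MPa, tensile.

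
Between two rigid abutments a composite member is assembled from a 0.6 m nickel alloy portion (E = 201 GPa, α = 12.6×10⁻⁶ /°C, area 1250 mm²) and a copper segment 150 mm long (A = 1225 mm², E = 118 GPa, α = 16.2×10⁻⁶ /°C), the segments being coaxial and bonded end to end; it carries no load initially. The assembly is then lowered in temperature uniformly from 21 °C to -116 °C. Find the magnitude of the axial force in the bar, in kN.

P ≈ 400 kN (tensile)

If the supports were absent, the total length change would be Σ αᵢΔT Lᵢ = 12.6×10⁻⁶×137×600 + 16.2×10⁻⁶×137×150 = 1.369 mm.
The walls prevent any net length change, so an axial force P (same in every segment) develops. Compatibility: P · Σ Lᵢ/(AᵢEᵢ) = δ_free.
The series flexibility is Σ Lᵢ/(AᵢEᵢ) = 600/(1250×201×10³) + 150/(1225×118×10³) = 3.426×10⁻⁶ mm/N.
So P = 1.369 / 3.426×10⁻⁶ = 399.5 kN, tensile.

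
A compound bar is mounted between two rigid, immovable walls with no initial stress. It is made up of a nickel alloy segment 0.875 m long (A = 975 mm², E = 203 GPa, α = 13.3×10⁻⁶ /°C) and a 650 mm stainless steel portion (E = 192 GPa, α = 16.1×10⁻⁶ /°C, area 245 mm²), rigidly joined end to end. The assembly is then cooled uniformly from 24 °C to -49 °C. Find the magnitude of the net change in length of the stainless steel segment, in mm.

|ΔL| ≈ 0.458 mm

Free thermal contraction of the whole bar: Σ αᵢΔT Lᵢ = 13.3×10⁻⁶×73×875 + 16.1×10⁻⁶×73×650 = 1.613 mm.
Since the ends are fixed, an axial force P builds up, equal in every segment, with P · Σ Lᵢ/(AᵢEᵢ) = δ_free.
Σ Lᵢ/(AᵢEᵢ) = 875/(975×203×10³) + 650/(245×192×10³) = 1.824×10⁻⁵ mm/N.
P = 1.613 / 1.824×10⁻⁵ = 88460 N = 88.46 kN, tensile.
For the stainless steel segment, free thermal change = 16.1×10⁻⁶×73×650 = 0.7639 mm and elastic change from P = 88460×650/(245×192×10³) = 1.222 mm; these oppose, so the net change is 0.458 mm (segment lengthens).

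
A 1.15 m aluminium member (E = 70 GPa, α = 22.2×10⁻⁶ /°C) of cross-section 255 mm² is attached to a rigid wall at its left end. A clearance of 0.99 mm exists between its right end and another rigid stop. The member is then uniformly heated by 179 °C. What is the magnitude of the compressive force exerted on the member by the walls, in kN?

If the wall were absent the member would grow by αΔT L = 22.2×10⁻⁶ × 179 × 1150 = 4.57 mm.
The gap closes (δ_free > 0.99 mm) and the wall then resists a further 4.57 − 0.99 = 3.58 mm of expansion.
So σ = E(δ_free − g)/L = 70×10³ × 3.58/1150 = 217.9 MPa.
Force on the wall = σA = 217.9 × 255 mm² = 55.57 kN.

P ≈ 55.6 kN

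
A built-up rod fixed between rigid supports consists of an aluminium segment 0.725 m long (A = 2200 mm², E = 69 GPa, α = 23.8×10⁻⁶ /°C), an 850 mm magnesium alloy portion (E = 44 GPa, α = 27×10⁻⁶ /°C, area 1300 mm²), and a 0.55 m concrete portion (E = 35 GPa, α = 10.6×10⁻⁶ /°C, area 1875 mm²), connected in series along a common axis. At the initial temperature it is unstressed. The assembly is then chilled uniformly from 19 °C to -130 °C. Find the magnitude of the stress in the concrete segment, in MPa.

With the walls removed the bar would change length by δ_free = Σ αᵢΔT Lᵢ = 23.8×10⁻⁶×149×725 + 27×10⁻⁶×149×850 + 10.6×10⁻⁶×149×550 = 6.859 mm.
The walls prevent any net length change, so an axial force P (same in every segment) develops. Compatibility: P · Σ Lᵢ/(AᵢEᵢ) = δ_free.
The series flexibility is Σ Lᵢ/(AᵢEᵢ) = 725/(2200×69×10³) + 850/(1300×44×10³) + 550/(1875×35×10³) = 2.802×10⁻⁵ mm/N.
P = 6.859 / 2.802×10⁻⁵ = 244800 N = 244.8 kN, tensile.
σ_{concrete} = P / A = 244800 / 1875 = 130.6 MPa.

σ ≈ 131 MPa (tensile)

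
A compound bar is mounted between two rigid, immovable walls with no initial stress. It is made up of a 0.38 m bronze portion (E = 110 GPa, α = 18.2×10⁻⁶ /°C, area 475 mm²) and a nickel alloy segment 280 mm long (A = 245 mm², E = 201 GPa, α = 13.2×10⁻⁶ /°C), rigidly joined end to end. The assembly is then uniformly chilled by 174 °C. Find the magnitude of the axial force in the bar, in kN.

If the supports were absent, the total length change would be Σ αᵢΔT Lᵢ = 18.2×10⁻⁶×174×380 + 13.2×10⁻⁶×174×280 = 1.846 mm.
The rigid supports impose zero overall length change; the single axial force P common to all segments must satisfy P Σ Lᵢ/(AᵢEᵢ) = δ_free.
Σ Lᵢ/(AᵢEᵢ) = 380/(475×110×10³) + 280/(245×201×10³) = 1.296×10⁻⁵ mm/N.
P = 1.846 / 1.296×10⁻⁵ = 142500 N = 142.5 kN, tensile.

P ≈ 142 kN (tensile)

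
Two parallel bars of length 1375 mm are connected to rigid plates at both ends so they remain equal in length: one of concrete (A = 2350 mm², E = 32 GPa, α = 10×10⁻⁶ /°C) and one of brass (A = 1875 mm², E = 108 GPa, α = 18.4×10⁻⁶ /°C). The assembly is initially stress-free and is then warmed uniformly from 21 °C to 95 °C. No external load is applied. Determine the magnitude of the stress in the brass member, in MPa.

σ ≈ 18.2 MPa (compressive)

Both members must finish at the same length. With the larger α, the brass tends to over-expand; the plates restrain it, putting the brass in compression and the concrete in tension. With no external load the two internal forces are equal and opposite, magnitude P.
Setting the final lengths equal and cancelling L: (α₁ − α₂)ΔT = P/(A₁E₁) + P/(A₂E₂).
|α₁ − α₂|·ΔT = 8.4×10⁻⁶ × 74 = 0.0006216.
1/(A₁E₁) + 1/(A₂E₂) = 1/(2350×32×10³) + 1/(1875×108×10³) = 1.824×10⁻⁸ N⁻¹.
So P = 0.0006216 / 1.824×10⁻⁸ = 34.09 kN.
σ_{brass} = P/A₂ = 34090/1875 = 18.18 MPa, compressive.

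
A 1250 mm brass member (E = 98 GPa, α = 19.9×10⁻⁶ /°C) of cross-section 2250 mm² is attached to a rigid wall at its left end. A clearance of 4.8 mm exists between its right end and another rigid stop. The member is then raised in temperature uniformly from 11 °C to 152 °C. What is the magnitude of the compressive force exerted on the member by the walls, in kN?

Unrestrained expansion: δ_free = αΔT L = 19.9×10⁻⁶ × 141 × 1250 = 3.507 mm.
This is smaller than the 4.8 mm clearance, so the member expands freely without reaching the stop — the stress is zero.

P ≈ 0 kN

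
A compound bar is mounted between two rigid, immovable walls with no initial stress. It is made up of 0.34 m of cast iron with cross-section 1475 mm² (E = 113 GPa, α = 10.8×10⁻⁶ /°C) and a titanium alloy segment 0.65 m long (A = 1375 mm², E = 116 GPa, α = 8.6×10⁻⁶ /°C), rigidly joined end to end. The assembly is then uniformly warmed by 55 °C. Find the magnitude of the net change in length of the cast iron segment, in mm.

|ΔL| ≈ 0.032 mm

Free thermal expansion of the whole bar: Σ αᵢΔT Lᵢ = 10.8×10⁻⁶×55×340 + 8.6×10⁻⁶×55×650 = 0.5094 mm.
The walls prevent any net length change, so an axial force P (same in every segment) develops. Compatibility: P · Σ Lᵢ/(AᵢEᵢ) = δ_free.
The series flexibility is Σ Lᵢ/(AᵢEᵢ) = 340/(1475×113×10³) + 650/(1375×116×10³) = 6.115×10⁻⁶ mm/N.
P = 0.5094 / 6.115×10⁻⁶ = 83300 N = 83.3 kN, compressive.
For the cast iron segment, free thermal change = 10.8×10⁻⁶×55×340 = 0.202 mm and elastic change from P = 83300×340/(1475×113×10³) = 0.1699 mm; these oppose, so the net change is 0.032 mm (segment lengthens).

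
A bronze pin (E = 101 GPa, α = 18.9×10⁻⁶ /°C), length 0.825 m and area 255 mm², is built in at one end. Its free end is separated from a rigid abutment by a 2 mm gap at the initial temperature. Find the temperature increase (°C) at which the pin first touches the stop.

ΔT ≈ 128 °C

Contact occurs when the free expansion equals the gap: αΔT L = 2 mm.
So ΔT = g/(αL) = 2/(18.9×10⁻⁶ × 825) = 128.3 °C.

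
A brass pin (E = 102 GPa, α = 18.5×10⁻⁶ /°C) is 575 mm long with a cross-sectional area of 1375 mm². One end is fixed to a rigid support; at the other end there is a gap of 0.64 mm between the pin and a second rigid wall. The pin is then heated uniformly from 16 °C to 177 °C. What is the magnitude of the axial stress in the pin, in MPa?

If the wall were absent the pin would grow by αΔT L = 18.5×10⁻⁶ × 161 × 575 = 1.713 mm.
This exceeds the 0.64 mm gap, so the wall pushes back. The portion of expansion that must be recovered elastically is δ_free − gap = 1.713 − 0.64 = 1.073 mm.
That suppressed elongation corresponds to σ = E·Δ/L = 102×10³ × 1.073/575 = 190.3 MPa.

σ ≈ 190 MPa (compressive)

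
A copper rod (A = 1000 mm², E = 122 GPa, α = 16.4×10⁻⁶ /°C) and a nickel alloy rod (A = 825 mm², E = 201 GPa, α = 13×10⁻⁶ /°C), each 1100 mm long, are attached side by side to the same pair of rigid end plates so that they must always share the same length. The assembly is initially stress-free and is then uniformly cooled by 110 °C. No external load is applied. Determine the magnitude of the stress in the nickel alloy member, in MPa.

Both members must finish at the same length. With the larger α, the copper tends to over-contract; the plates restrain it, putting the copper in tension and the nickel alloy in compression. With no external load the two internal forces are equal and opposite, magnitude P.
Compatibility of the two members (thermal + elastic change equal): (α₁ − α₂)ΔT = P·[1/(A₁E₁) + 1/(A₂E₂)].
|α₁ − α₂|·ΔT = 3.4×10⁻⁶ × 110 = 0.000374.
1/(A₁E₁) + 1/(A₂E₂) = 1/(1000×122×10³) + 1/(825×201×10³) = 1.423×10⁻⁸ N⁻¹.
So P = 0.000374 / 1.423×10⁻⁸ = 26.29 kN.
σ_{nickel alloy} = P/A₂ = 26290/825 = 31.86 MPa, compressive.

σ ≈ 31.9 MPa (compressive)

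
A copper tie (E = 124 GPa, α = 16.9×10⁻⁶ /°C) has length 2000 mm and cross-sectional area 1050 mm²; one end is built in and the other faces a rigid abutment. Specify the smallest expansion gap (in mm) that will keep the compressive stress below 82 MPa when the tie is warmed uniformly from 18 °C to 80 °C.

g ≈ 0.773 mm

Free expansion if unrestrained: δ_free = αΔT L = 16.9×10⁻⁶ × 62 × 2000 = 2.096 mm.
At the allowable stress the elastic shortening the wall may impose is σL/E = 82 × 2000 / (124×10³) = 1.323 mm.
So the gap has to take up the difference, g_min = δ_free − σL/E = 2.096 − 1.323 = 0.773 mm.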